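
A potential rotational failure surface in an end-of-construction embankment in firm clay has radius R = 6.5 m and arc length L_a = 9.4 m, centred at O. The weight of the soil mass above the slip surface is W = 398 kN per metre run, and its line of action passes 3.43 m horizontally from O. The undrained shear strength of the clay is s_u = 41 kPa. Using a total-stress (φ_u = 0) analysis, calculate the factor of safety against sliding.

FS = 1.84

Taking moments about the centre O, the resisting moment is provided by the undrained shear strength acting along the arc:
M_R = s_u·L_a·R = 41·9.40·6.5 = 2505.1 kN·m/m
M_D = W·d = 398·3.43 = 1365.1 kN·m/m
FS = M_R / M_D = 2505.1 / 1365.1 = 1.835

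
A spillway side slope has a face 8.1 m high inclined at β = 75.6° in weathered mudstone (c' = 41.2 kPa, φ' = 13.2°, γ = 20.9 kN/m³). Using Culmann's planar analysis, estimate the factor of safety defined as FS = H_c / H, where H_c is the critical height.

H_c = (4c'/γ) · sinβ cosφ' / [1 − cos(β − φ')]
    = (4·41.2/20.9) · sin75.6°·cos13.2° / [1 − cos62.4°]
    = 7.885 · 0.9430 / 0.5367 = 13.85 m
FS = H_c / H = 13.85 / 8.1 = 1.710

FS = 1.71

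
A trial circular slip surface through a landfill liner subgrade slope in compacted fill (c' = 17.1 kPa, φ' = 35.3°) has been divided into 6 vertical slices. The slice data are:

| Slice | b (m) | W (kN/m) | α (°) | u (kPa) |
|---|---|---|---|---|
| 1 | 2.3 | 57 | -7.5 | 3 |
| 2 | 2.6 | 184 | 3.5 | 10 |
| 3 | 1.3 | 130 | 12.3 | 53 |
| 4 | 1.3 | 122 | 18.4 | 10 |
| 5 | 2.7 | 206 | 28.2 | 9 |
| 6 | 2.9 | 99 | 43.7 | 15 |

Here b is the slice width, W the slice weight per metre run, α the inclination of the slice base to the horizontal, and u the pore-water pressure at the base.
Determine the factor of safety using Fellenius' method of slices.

Ordinary method of slices: FS = Σ[c'·Δl_i + (W_i cosα_i − u_i·Δl_i)·tanφ'] / Σ W_i sinα_i, with Δl_i = b_i / cosα_i.
Slice 1: Δl = 2.3/cos(-7.5°) = 2.320 m; N'_1 = 57·cos(-7.5°) − 3·2.320 = 49.6; c'Δl = 39.67; W sinα = -7.4
Slice 2: Δl = 2.6/cos3.5° = 2.605 m; N'_2 = 184·cos3.5° − 10·2.605 = 157.6; c'Δl = 44.54; W sinα = 11.2
Slice 3: Δl = 1.3/cos12.3° = 1.331 m; N'_3 = 130·cos12.3° − 53·1.331 = 56.5; c'Δl = 22.75; W sinα = 27.7
Slice 4: Δl = 1.3/cos18.4° = 1.370 m; N'_4 = 122·cos18.4° − 10·1.370 = 102.1; c'Δl = 23.43; W sinα = 38.5
Slice 5: Δl = 2.7/cos28.2° = 3.064 m; N'_5 = 206·cos28.2° − 9·3.064 = 154.0; c'Δl = 52.39; W sinα = 97.3
Slice 6: Δl = 2.9/cos43.7° = 4.011 m; N'_6 = 99·cos43.7° − 15·4.011 = 11.4; c'Δl = 68.59; W sinα = 68.4
Σc'Δl = 251.4 kN/m; ΣN' = 531.1 kN/m; ΣW sinα = 235.7 kN/m
Resisting = 251.4 + 531.1·tan35.3° = 251.4 + 376.0 = 627.4 kN/m
FS = 627.4 / 235.7 = 2.661

FS = 2.66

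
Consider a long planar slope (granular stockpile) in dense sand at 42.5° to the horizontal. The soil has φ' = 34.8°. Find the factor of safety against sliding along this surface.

For a dry cohesionless infinite slope the factor of safety is FS = tanφ' / tanβ.
FS = tan34.8° / tan42.5° = 0.6950 / 0.9163 = 0.758

FS = 0.76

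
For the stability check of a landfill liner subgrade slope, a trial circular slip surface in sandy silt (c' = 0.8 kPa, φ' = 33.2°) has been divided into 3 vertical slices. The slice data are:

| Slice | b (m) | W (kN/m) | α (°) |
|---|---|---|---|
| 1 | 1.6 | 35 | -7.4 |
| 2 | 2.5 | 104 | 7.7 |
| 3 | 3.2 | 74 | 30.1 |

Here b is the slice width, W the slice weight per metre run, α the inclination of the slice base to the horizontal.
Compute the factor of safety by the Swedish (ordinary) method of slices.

Ordinary method of slices: FS = Σ[c'·Δl_i + (W_i cosα_i)·tanφ'] / Σ W_i sinα_i, with Δl_i = b_i / cosα_i.
Slice 1: Δl = 1.6/cos(-7.4°) = 1.613 m; N'_1 = 35·cos(-7.4°) = 34.7; c'Δl = 1.29; W sinα = -4.5
Slice 2: Δl = 2.5/cos7.7° = 2.523 m; N'_2 = 104·cos7.7° = 103.1; c'Δl = 2.02; W sinα = 13.9
Slice 3: Δl = 3.2/cos30.1° = 3.699 m; N'_3 = 74·cos30.1° = 64.0; c'Δl = 2.96; W sinα = 37.1
Σc'Δl = 6.3 kN/m; ΣN' = 201.8 kN/m; ΣW sinα = 46.5 kN/m
Resisting = 6.3 + 201.8·tan33.2° = 6.3 + 132.0 = 138.3 kN/m
FS = 138.3 / 46.5 = 2.972

FS = 2.97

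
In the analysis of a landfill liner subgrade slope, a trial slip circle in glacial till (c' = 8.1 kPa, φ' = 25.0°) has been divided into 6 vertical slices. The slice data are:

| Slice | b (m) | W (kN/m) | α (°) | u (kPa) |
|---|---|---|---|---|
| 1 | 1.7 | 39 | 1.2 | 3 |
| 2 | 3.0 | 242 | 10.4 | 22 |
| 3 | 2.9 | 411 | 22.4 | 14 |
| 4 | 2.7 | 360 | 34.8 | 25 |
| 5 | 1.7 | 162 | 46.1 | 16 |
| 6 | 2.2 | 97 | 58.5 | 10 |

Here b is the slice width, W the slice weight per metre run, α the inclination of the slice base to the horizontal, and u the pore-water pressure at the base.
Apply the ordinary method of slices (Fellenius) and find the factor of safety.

Ordinary method of slices: FS = Σ[c'·Δl_i + (W_i cosα_i − u_i·Δl_i)·tanφ'] / Σ W_i sinα_i, with Δl_i = b_i / cosα_i.
Slice 1: Δl = 1.7/cos1.2° = 1.700 m; N'_1 = 39·cos1.2° − 3·1.700 = 33.9; c'Δl = 13.77; W sinα = 0.8
Slice 2: Δl = 3.0/cos10.4° = 3.050 m; N'_2 = 242·cos10.4° − 22·3.050 = 170.9; c'Δl = 24.71; W sinα = 43.7
Slice 3: Δl = 2.9/cos22.4° = 3.137 m; N'_3 = 411·cos22.4° − 14·3.137 = 336.1; c'Δl = 25.41; W sinα = 156.6
Slice 4: Δl = 2.7/cos34.8° = 3.288 m; N'_4 = 360·cos34.8° − 25·3.288 = 213.4; c'Δl = 26.63; W sinα = 205.5
Slice 5: Δl = 1.7/cos46.1° = 2.452 m; N'_5 = 162·cos46.1° − 16·2.452 = 73.1; c'Δl = 19.86; W sinα = 116.7
Slice 6: Δl = 2.2/cos58.5° = 4.211 m; N'_6 = 97·cos58.5° − 10·4.211 = 8.6; c'Δl = 34.11; W sinα = 82.7
Σc'Δl = 144.5 kN/m; ΣN' = 836.0 kN/m; ΣW sinα = 606.0 kN/m
Resisting = 144.5 + 836.0·tan25.0° = 144.5 + 389.8 = 534.3 kN/m
FS = 534.3 / 606.0 = 0.882

FS = 0.88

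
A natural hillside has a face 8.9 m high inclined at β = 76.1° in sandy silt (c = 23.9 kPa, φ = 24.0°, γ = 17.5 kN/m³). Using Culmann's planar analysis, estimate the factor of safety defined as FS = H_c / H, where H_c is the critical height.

FS = 1.41

H_c = (4c/γ) · sinβ cosφ / [1 − cos(β − φ)]
    = (4·23.9/17.5) · sin76.1°·cos24.0° / [1 − cos52.1°]
    = 5.463 · 0.8868 / 0.3857 = 12.56 m
FS = H_c / H = 12.56 / 8.9 = 1.411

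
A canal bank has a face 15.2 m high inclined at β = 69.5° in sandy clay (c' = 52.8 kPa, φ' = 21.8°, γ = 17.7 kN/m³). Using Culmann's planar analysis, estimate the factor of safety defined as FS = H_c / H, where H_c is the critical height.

FS = 2.09

H_c = (4c'/γ) · sinβ cosφ' / [1 − cos(β − φ')]
    = (4·52.8/17.7) · sin69.5°·cos21.8° / [1 − cos47.7°]
    = 11.932 · 0.8697 / 0.3270 = 31.74 m
FS = H_c / H = 31.74 / 15.2 = 2.088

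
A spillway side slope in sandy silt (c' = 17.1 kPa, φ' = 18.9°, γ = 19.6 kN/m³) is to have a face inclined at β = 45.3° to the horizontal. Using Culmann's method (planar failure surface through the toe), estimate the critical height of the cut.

H_c = 22.50 m

Culmann's analysis gives the critical failure plane at α_cr = (β + φ')/2 = (45.3 + 18.9)/2 = 32.1°, and the critical height
H_c = (4c'/γ) · sinβ cosφ' / [1 − cos(β − φ')]
    = (4·17.1/19.6) · sin45.3°·cos18.9° / [1 − cos(26.4°)]
    = 3.490 · 0.7108·0.9461 / [1 − 0.8957]
    = 3.490 · 0.6725 / 0.1043
    = 22.50 m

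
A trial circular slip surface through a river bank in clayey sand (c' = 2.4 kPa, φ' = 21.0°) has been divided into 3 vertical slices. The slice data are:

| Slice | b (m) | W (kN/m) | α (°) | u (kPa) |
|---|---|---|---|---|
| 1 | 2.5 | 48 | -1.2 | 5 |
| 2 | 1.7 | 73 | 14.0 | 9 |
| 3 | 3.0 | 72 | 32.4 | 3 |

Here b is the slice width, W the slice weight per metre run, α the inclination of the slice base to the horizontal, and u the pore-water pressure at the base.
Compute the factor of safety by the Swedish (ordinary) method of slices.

FS = 1.32

Ordinary method of slices: FS = Σ[c'·Δl_i + (W_i cosα_i − u_i·Δl_i)·tanφ'] / Σ W_i sinα_i, with Δl_i = b_i / cosα_i.
Slice 1: Δl = 2.5/cos(-1.2°) = 2.501 m; N'_1 = 48·cos(-1.2°) − 5·2.501 = 35.5; c'Δl = 6.00; W sinα = -1.0
Slice 2: Δl = 1.7/cos14.0° = 1.752 m; N'_2 = 73·cos14.0° − 9·1.752 = 55.1; c'Δl = 4.20; W sinα = 17.7
Slice 3: Δl = 3.0/cos32.4° = 3.553 m; N'_3 = 72·cos32.4° − 3·3.553 = 50.1; c'Δl = 8.53; W sinα = 38.6
Σc'Δl = 18.7 kN/m; ΣN' = 140.7 kN/m; ΣW sinα = 55.2 kN/m
Resisting = 18.7 + 140.7·tan21.0° = 18.7 + 54.0 = 72.7 kN/m
FS = 72.7 / 55.2 = 1.317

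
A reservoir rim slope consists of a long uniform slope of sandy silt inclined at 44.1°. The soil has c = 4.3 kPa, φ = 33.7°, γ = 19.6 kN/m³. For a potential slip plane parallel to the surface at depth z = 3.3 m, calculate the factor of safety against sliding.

For an infinite slope with a slip plane parallel to the surface (no pore pressure): FS = [c + γz cos²β tanφ] / [γz sinβ cosβ].
γz = 19.6·3.3 = 64.68 kN/m²
Numerator = 4.3 + 64.68·cos²44.1°·tan33.7° = 4.3 + 64.68·0.5157·0.6669 = 26.546 kPa
Denominator = 64.68·sin44.1°·cos44.1° = 64.68·0.6959·0.7181 = 32.324 kPa
FS = 26.546 / 32.324 = 0.821

FS = 0.82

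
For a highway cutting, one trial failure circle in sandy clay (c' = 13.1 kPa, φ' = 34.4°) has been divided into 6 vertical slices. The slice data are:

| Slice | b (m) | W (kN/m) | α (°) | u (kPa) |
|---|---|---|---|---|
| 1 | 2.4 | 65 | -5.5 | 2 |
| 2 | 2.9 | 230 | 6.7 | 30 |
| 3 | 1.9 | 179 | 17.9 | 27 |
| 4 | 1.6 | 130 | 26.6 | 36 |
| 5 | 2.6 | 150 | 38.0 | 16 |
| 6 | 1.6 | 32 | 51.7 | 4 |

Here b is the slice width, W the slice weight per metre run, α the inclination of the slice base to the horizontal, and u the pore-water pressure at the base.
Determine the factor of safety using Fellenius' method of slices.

Ordinary method of slices: FS = Σ[c'·Δl_i + (W_i cosα_i − u_i·Δl_i)·tanφ'] / Σ W_i sinα_i, with Δl_i = b_i / cosα_i.
Slice 1: Δl = 2.4/cos(-5.5°) = 2.411 m; N'_1 = 65·cos(-5.5°) − 2·2.411 = 59.9; c'Δl = 31.59; W sinα = -6.2
Slice 2: Δl = 2.9/cos6.7° = 2.920 m; N'_2 = 230·cos6.7° − 30·2.920 = 140.8; c'Δl = 38.25; W sinα = 26.8
Slice 3: Δl = 1.9/cos17.9° = 1.997 m; N'_3 = 179·cos17.9° − 27·1.997 = 116.4; c'Δl = 26.16; W sinα = 55.0
Slice 4: Δl = 1.6/cos26.6° = 1.789 m; N'_4 = 130·cos26.6° − 36·1.789 = 51.8; c'Δl = 23.44; W sinα = 58.2
Slice 5: Δl = 2.6/cos38.0° = 3.299 m; N'_5 = 150·cos38.0° − 16·3.299 = 65.4; c'Δl = 43.22; W sinα = 92.3
Slice 6: Δl = 1.6/cos51.7° = 2.582 m; N'_6 = 32·cos51.7° − 4·2.582 = 9.5; c'Δl = 33.82; W sinα = 25.1
Σc'Δl = 196.5 kN/m; ΣN' = 443.9 kN/m; ΣW sinα = 251.3 kN/m
Resisting = 196.5 + 443.9·tan34.4° = 196.5 + 303.9 = 500.4 kN/m
FS = 500.4 / 251.3 = 1.991

FS = 1.99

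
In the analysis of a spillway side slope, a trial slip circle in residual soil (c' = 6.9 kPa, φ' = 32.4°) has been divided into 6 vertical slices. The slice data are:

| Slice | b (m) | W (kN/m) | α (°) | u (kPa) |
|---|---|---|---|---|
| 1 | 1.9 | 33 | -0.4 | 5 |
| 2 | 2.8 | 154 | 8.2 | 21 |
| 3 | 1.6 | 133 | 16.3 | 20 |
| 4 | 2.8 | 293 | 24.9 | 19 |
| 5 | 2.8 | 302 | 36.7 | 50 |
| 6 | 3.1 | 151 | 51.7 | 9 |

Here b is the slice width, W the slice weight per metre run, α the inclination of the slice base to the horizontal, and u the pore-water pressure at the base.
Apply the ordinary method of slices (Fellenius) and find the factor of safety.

Ordinary method of slices: FS = Σ[c'·Δl_i + (W_i cosα_i − u_i·Δl_i)·tanφ'] / Σ W_i sinα_i, with Δl_i = b_i / cosα_i.
Slice 1: Δl = 1.9/cos(-0.4°) = 1.900 m; N'_1 = 33·cos(-0.4°) − 5·1.900 = 23.5; c'Δl = 13.11; W sinα = -0.2
Slice 2: Δl = 2.8/cos8.2° = 2.829 m; N'_2 = 154·cos8.2° − 21·2.829 = 93.0; c'Δl = 19.52; W sinα = 22.0
Slice 3: Δl = 1.6/cos16.3° = 1.667 m; N'_3 = 133·cos16.3° − 20·1.667 = 94.3; c'Δl = 11.50; W sinα = 37.3
Slice 4: Δl = 2.8/cos24.9° = 3.087 m; N'_4 = 293·cos24.9° − 19·3.087 = 207.1; c'Δl = 21.30; W sinα = 123.4
Slice 5: Δl = 2.8/cos36.7° = 3.492 m; N'_5 = 302·cos36.7° − 50·3.492 = 67.5; c'Δl = 24.10; W sinα = 180.5
Slice 6: Δl = 3.1/cos51.7° = 5.002 m; N'_6 = 151·cos51.7° − 9·5.002 = 48.6; c'Δl = 34.51; W sinα = 118.5
Σc'Δl = 124.0 kN/m; ΣN' = 534.0 kN/m; ΣW sinα = 481.4 kN/m
Resisting = 124.0 + 534.0·tan32.4° = 124.0 + 338.9 = 463.0 kN/m
FS = 463.0 / 481.4 = 0.962

FS = 0.96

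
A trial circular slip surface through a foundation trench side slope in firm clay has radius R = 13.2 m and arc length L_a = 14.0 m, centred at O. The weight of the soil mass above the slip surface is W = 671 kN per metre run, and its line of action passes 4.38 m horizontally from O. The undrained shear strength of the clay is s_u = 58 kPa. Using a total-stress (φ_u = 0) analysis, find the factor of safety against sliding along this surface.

FS = 3.65

Taking moments about the centre O, the resisting moment is provided by the undrained shear strength acting along the arc:
M_R = s_u·L_a·R = 58·14.00·13.2 = 10718.4 kN·m/m
M_D = W·d = 671·4.38 = 2939.0 kN·m/m
FS = M_R / M_D = 10718.4 / 2939.0 = 3.647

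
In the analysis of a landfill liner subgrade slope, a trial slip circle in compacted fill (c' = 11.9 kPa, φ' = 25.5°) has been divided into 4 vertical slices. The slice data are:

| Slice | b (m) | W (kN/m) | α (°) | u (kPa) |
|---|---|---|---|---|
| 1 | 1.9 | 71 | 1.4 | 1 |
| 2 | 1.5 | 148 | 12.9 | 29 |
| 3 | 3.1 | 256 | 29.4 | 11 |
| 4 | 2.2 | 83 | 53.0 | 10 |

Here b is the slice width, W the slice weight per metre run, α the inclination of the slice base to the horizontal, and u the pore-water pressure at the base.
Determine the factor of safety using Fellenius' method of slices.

FS = 1.33

Ordinary method of slices: FS = Σ[c'·Δl_i + (W_i cosα_i − u_i·Δl_i)·tanφ'] / Σ W_i sinα_i, with Δl_i = b_i / cosα_i.
Slice 1: Δl = 1.9/cos1.4° = 1.901 m; N'_1 = 71·cos1.4° − 1·1.901 = 69.1; c'Δl = 22.62; W sinα = 1.7
Slice 2: Δl = 1.5/cos12.9° = 1.539 m; N'_2 = 148·cos12.9° − 29·1.539 = 99.6; c'Δl = 18.31; W sinα = 33.0
Slice 3: Δl = 3.1/cos29.4° = 3.558 m; N'_3 = 256·cos29.4° − 11·3.558 = 183.9; c'Δl = 42.34; W sinα = 125.7
Slice 4: Δl = 2.2/cos53.0° = 3.656 m; N'_4 = 83·cos53.0° − 10·3.656 = 13.4; c'Δl = 43.50; W sinα = 66.3
Σc'Δl = 126.8 kN/m; ΣN' = 366.0 kN/m; ΣW sinα = 226.7 kN/m
Resisting = 126.8 + 366.0·tan25.5° = 126.8 + 174.6 = 301.3 kN/m
FS = 301.3 / 226.7 = 1.329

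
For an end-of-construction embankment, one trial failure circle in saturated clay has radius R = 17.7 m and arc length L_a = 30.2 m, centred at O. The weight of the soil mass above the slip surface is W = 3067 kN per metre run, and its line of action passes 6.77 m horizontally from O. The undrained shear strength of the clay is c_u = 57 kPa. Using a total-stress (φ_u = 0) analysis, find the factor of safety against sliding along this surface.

Taking moments about the centre O, the resisting moment is provided by the undrained shear strength acting along the arc:
M_R = c_u·L_a·R = 57·30.20·17.7 = 30468.8 kN·m/m
M_D = W·d = 3067·6.77 = 20763.6 kN·m/m
FS = M_R / M_D = 30468.8 / 20763.6 = 1.467

FS = 1.47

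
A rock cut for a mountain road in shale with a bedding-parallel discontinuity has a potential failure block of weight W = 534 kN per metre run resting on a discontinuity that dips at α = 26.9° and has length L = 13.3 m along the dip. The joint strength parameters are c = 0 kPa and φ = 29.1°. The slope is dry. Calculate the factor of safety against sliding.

Resolving the block weight along and normal to the plane and applying the Mohr–Coulomb strength on the joint:
N' = W cosα = 534·cos26.9° = 476.2 kN/m
Driving force T = W sinα = 534·sin26.9° = 241.6 kN/m
Resisting force R = c·L + N'·tanφ = 0·13.3 + 476.2·tan29.1° = 0.0 + 265.1 = 265.1 kN/m
FS = R / T = 265.1 / 241.6 = 1.097

FS = 1.10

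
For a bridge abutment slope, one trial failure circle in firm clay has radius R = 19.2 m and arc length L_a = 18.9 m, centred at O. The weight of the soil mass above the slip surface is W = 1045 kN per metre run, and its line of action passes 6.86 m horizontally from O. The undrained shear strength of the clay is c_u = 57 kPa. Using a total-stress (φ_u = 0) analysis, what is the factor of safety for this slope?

FS = 2.89

Taking moments about the centre O, the resisting moment is provided by the undrained shear strength acting along the arc:
M_R = c_u·L_a·R = 57·18.90·19.2 = 20684.2 kN·m/m
M_D = W·d = 1045·6.86 = 7168.7 kN·m/m
FS = M_R / M_D = 20684.2 / 7168.7 = 2.885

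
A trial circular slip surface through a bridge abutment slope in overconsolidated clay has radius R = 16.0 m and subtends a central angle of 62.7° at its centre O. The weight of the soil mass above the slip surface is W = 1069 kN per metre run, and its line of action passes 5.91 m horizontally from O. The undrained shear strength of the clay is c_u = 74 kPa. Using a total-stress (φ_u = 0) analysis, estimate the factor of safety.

Taking moments about the centre O, the resisting moment is provided by the undrained shear strength acting along the arc:
Arc length L_a = R·θ = 16.0·(62.7°·π/180) = 16.0·1.0943 = 17.51 m
M_R = c_u·L_a·R = 74·17.51·16.0 = 20730.8 kN·m/m
M_D = W·d = 1069·5.91 = 6317.8 kN·m/m
FS = M_R / M_D = 20730.8 / 6317.8 = 3.281

FS = 3.28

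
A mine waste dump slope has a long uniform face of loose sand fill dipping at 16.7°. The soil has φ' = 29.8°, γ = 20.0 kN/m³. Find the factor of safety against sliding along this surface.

For a dry cohesionless infinite slope the factor of safety is FS = tanφ' / tanβ.
FS = tan29.8° / tan16.7° = 0.5727 / 0.3000 = 1.909

FS = 1.91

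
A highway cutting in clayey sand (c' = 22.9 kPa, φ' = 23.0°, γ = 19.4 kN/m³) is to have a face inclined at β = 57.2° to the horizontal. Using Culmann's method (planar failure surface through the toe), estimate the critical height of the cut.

Culmann's analysis gives the critical failure plane at α_cr = (β + φ')/2 = (57.2 + 23.0)/2 = 40.1°, and the critical height
H_c = (4c'/γ) · sinβ cosφ' / [1 − cos(β − φ')]
    = (4·22.9/19.4) · sin57.2°·cos23.0° / [1 − cos(34.2°)]
    = 4.722 · 0.8406·0.9205 / [1 − 0.8271]
    = 4.722 · 0.7737 / 0.1729
    = 21.13 m

H_c = 21.13 m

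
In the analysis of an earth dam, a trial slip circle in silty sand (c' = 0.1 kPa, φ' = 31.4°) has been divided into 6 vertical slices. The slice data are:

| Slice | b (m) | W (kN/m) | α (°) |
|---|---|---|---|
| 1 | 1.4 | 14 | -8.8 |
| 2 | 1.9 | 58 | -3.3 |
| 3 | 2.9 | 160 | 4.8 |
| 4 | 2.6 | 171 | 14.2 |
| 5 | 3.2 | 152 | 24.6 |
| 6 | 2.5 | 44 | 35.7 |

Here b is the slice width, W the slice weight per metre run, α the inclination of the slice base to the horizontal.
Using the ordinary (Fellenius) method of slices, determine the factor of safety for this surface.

FS = 2.52

Ordinary method of slices: FS = Σ[c'·Δl_i + (W_i cosα_i)·tanφ'] / Σ W_i sinα_i, with Δl_i = b_i / cosα_i.
Slice 1: Δl = 1.4/cos(-8.8°) = 1.417 m; N'_1 = 14·cos(-8.8°) = 13.8; c'Δl = 0.14; W sinα = -2.1
Slice 2: Δl = 1.9/cos(-3.3°) = 1.903 m; N'_2 = 58·cos(-3.3°) = 57.9; c'Δl = 0.19; W sinα = -3.3
Slice 3: Δl = 2.9/cos4.8° = 2.910 m; N'_3 = 160·cos4.8° = 159.4; c'Δl = 0.29; W sinα = 13.4
Slice 4: Δl = 2.6/cos14.2° = 2.682 m; N'_4 = 171·cos14.2° = 165.8; c'Δl = 0.27; W sinα = 41.9
Slice 5: Δl = 3.2/cos24.6° = 3.519 m; N'_5 = 152·cos24.6° = 138.2; c'Δl = 0.35; W sinα = 63.3
Slice 6: Δl = 2.5/cos35.7° = 3.079 m; N'_6 = 44·cos35.7° = 35.7; c'Δl = 0.31; W sinα = 25.7
Σc'Δl = 1.6 kN/m; ΣN' = 570.9 kN/m; ΣW sinα = 138.8 kN/m
Resisting = 1.6 + 570.9·tan31.4° = 1.6 + 348.5 = 350.0 kN/m
FS = 350.0 / 138.8 = 2.522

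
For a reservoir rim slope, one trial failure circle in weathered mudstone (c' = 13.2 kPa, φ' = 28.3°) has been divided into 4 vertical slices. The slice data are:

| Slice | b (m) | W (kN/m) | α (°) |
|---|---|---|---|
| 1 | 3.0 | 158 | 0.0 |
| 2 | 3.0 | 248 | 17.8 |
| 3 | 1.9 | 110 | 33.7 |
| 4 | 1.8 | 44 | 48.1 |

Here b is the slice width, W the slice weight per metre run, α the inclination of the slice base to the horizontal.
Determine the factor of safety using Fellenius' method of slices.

FS = 2.50

Ordinary method of slices: FS = Σ[c'·Δl_i + (W_i cosα_i)·tanφ'] / Σ W_i sinα_i, with Δl_i = b_i / cosα_i.
Slice 1: Δl = 3.0/cos0.0° = 3.000 m; N'_1 = 158·cos0.0° = 158.0; c'Δl = 39.60; W sinα = 0.0
Slice 2: Δl = 3.0/cos17.8° = 3.151 m; N'_2 = 248·cos17.8° = 236.1; c'Δl = 41.59; W sinα = 75.8
Slice 3: Δl = 1.9/cos33.7° = 2.284 m; N'_3 = 110·cos33.7° = 91.5; c'Δl = 30.15; W sinα = 61.0
Slice 4: Δl = 1.8/cos48.1° = 2.695 m; N'_4 = 44·cos48.1° = 29.4; c'Δl = 35.58; W sinα = 32.7
Σc'Δl = 146.9 kN/m; ΣN' = 515.0 kN/m; ΣW sinα = 169.6 kN/m
Resisting = 146.9 + 515.0·tan28.3° = 146.9 + 277.3 = 424.2 kN/m
FS = 424.2 / 169.6 = 2.501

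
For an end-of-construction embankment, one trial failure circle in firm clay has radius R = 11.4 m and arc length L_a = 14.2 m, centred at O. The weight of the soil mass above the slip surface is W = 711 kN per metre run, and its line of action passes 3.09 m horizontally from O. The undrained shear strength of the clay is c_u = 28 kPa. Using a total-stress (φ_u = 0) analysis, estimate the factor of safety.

Taking moments about the centre O, the resisting moment is provided by the undrained shear strength acting along the arc:
M_R = c_u·L_a·R = 28·14.20·11.4 = 4532.6 kN·m/m
M_D = W·d = 711·3.09 = 2197.0 kN·m/m
FS = M_R / M_D = 4532.6 / 2197.0 = 2.063

FS = 2.06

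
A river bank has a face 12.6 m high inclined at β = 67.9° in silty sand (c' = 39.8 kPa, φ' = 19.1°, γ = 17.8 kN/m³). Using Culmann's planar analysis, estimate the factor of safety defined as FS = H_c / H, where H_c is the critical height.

H_c = (4c'/γ) · sinβ cosφ' / [1 − cos(β − φ')]
    = (4·39.8/17.8) · sin67.9°·cos19.1° / [1 − cos48.8°]
    = 8.944 · 0.8755 / 0.3413 = 22.94 m
FS = H_c / H = 22.94 / 12.6 = 1.821

FS = 1.82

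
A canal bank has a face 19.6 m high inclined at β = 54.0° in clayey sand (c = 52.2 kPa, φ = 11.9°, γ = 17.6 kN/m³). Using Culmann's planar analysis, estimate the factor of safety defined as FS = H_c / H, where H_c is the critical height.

FS = 1.86

H_c = (4c/γ) · sinβ cosφ / [1 − cos(β − φ)]
    = (4·52.2/17.6) · sin54.0°·cos11.9° / [1 − cos42.1°]
    = 11.864 · 0.7916 / 0.2580 = 36.40 m
FS = H_c / H = 36.40 / 19.6 = 1.857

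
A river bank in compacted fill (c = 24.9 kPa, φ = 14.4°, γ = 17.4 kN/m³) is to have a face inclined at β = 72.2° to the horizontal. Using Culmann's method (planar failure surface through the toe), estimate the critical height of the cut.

Culmann's analysis gives the critical failure plane at α_cr = (β + φ)/2 = (72.2 + 14.4)/2 = 43.3°, and the critical height
H_c = (4c/γ) · sinβ cosφ / [1 − cos(β − φ)]
    = (4·24.9/17.4) · sin72.2°·cos14.4° / [1 − cos(57.8°)]
    = 5.724 · 0.9521·0.9686 / [1 − 0.5329]
    = 5.724 · 0.9222 / 0.4671
    = 11.30 m

H_c = 11.30 m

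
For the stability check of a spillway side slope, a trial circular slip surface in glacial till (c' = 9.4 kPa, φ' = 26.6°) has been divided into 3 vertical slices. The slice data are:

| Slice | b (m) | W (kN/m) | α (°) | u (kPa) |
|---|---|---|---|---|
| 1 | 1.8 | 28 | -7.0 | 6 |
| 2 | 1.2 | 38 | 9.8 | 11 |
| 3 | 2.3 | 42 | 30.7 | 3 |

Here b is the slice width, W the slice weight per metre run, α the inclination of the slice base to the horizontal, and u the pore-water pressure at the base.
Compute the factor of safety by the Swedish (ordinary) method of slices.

Ordinary method of slices: FS = Σ[c'·Δl_i + (W_i cosα_i − u_i·Δl_i)·tanφ'] / Σ W_i sinα_i, with Δl_i = b_i / cosα_i.
Slice 1: Δl = 1.8/cos(-7.0°) = 1.814 m; N'_1 = 28·cos(-7.0°) − 6·1.814 = 16.9; c'Δl = 17.05; W sinα = -3.4
Slice 2: Δl = 1.2/cos9.8° = 1.218 m; N'_2 = 38·cos9.8° − 11·1.218 = 24.1; c'Δl = 11.45; W sinα = 6.5
Slice 3: Δl = 2.3/cos30.7° = 2.675 m; N'_3 = 42·cos30.7° − 3·2.675 = 28.1; c'Δl = 25.14; W sinα = 21.4
Σc'Δl = 53.6 kN/m; ΣN' = 69.0 kN/m; ΣW sinα = 24.5 kN/m
Resisting = 53.6 + 69.0·tan26.6° = 53.6 + 34.6 = 88.2 kN/m
FS = 88.2 / 24.5 = 3.601

FS = 3.60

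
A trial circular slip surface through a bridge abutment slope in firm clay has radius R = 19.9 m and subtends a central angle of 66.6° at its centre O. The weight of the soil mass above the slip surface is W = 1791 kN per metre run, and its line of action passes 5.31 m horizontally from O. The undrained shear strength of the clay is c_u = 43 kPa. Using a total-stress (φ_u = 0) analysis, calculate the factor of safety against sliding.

FS = 2.08

Taking moments about the centre O, the resisting moment is provided by the undrained shear strength acting along the arc:
Arc length L_a = R·θ = 19.9·(66.6°·π/180) = 19.9·1.1624 = 23.13 m
M_R = c_u·L_a·R = 43·23.13·19.9 = 19793.7 kN·m/m
M_D = W·d = 1791·5.31 = 9510.2 kN·m/m
FS = M_R / M_D = 19793.7 / 9510.2 = 2.081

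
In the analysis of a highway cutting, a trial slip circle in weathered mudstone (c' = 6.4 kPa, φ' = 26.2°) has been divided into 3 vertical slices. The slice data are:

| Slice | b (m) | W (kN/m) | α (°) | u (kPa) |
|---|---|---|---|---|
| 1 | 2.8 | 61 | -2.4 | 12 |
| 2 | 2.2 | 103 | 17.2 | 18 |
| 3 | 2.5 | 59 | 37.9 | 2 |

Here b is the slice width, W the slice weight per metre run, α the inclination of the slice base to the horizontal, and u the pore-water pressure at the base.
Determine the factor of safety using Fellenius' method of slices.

Ordinary method of slices: FS = Σ[c'·Δl_i + (W_i cosα_i − u_i·Δl_i)·tanφ'] / Σ W_i sinα_i, with Δl_i = b_i / cosα_i.
Slice 1: Δl = 2.8/cos(-2.4°) = 2.802 m; N'_1 = 61·cos(-2.4°) − 12·2.802 = 27.3; c'Δl = 17.94; W sinα = -2.6
Slice 2: Δl = 2.2/cos17.2° = 2.303 m; N'_2 = 103·cos17.2° − 18·2.303 = 56.9; c'Δl = 14.74; W sinα = 30.5
Slice 3: Δl = 2.5/cos37.9° = 3.168 m; N'_3 = 59·cos37.9° − 2·3.168 = 40.2; c'Δl = 20.28; W sinα = 36.2
Σc'Δl = 53.0 kN/m; ΣN' = 124.5 kN/m; ΣW sinα = 64.1 kN/m
Resisting = 53.0 + 124.5·tan26.2° = 53.0 + 61.2 = 114.2 kN/m
FS = 114.2 / 64.1 = 1.780

FS = 1.78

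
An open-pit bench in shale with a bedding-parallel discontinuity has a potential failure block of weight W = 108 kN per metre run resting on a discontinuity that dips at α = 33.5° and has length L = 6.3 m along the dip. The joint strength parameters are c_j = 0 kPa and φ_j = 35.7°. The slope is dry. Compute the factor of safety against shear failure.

FS = 1.09

Resolving the block weight along and normal to the plane and applying the Mohr–Coulomb strength on the joint:
N' = W cosα = 108·cos33.5° = 90.1 kN/m
Driving force T = W sinα = 108·sin33.5° = 59.6 kN/m
Resisting force R = c_j·L + N'·tanφ_j = 0·6.3 + 90.1·tan35.7° = 0.0 + 64.7 = 64.7 kN/m
FS = R / T = 64.7 / 59.6 = 1.086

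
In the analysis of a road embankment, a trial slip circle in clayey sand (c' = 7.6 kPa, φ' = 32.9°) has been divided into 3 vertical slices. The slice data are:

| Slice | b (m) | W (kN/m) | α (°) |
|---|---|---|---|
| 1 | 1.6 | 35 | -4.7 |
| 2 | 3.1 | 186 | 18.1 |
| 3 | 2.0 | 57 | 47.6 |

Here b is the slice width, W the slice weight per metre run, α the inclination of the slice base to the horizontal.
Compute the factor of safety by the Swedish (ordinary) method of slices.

Ordinary method of slices: FS = Σ[c'·Δl_i + (W_i cosα_i)·tanφ'] / Σ W_i sinα_i, with Δl_i = b_i / cosα_i.
Slice 1: Δl = 1.6/cos(-4.7°) = 1.605 m; N'_1 = 35·cos(-4.7°) = 34.9; c'Δl = 12.20; W sinα = -2.9
Slice 2: Δl = 3.1/cos18.1° = 3.261 m; N'_2 = 186·cos18.1° = 176.8; c'Δl = 24.79; W sinα = 57.8
Slice 3: Δl = 2.0/cos47.6° = 2.966 m; N'_3 = 57·cos47.6° = 38.4; c'Δl = 22.54; W sinα = 42.1
Σc'Δl = 59.5 kN/m; ΣN' = 250.1 kN/m; ΣW sinα = 97.0 kN/m
Resisting = 59.5 + 250.1·tan32.9° = 59.5 + 161.8 = 221.3 kN/m
FS = 221.3 / 97.0 = 2.282

FS = 2.28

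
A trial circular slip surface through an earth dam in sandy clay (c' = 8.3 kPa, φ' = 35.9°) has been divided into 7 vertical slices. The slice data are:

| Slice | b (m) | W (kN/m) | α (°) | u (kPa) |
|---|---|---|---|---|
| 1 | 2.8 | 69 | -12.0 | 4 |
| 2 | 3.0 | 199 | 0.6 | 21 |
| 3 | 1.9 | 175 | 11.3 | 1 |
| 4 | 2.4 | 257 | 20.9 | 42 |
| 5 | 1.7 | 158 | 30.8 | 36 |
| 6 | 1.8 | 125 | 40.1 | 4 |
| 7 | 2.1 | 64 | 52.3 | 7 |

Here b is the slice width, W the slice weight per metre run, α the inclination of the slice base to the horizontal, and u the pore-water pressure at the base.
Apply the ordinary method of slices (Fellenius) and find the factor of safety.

Ordinary method of slices: FS = Σ[c'·Δl_i + (W_i cosα_i − u_i·Δl_i)·tanφ'] / Σ W_i sinα_i, with Δl_i = b_i / cosα_i.
Slice 1: Δl = 2.8/cos(-12.0°) = 2.863 m; N'_1 = 69·cos(-12.0°) − 4·2.863 = 56.0; c'Δl = 23.76; W sinα = -14.3
Slice 2: Δl = 3.0/cos0.6° = 3.000 m; N'_2 = 199·cos0.6° − 21·3.000 = 136.0; c'Δl = 24.90; W sinα = 2.1
Slice 3: Δl = 1.9/cos11.3° = 1.938 m; N'_3 = 175·cos11.3° − 1·1.938 = 169.7; c'Δl = 16.08; W sinα = 34.3
Slice 4: Δl = 2.4/cos20.9° = 2.569 m; N'_4 = 257·cos20.9° − 42·2.569 = 132.2; c'Δl = 21.32; W sinα = 91.7
Slice 5: Δl = 1.7/cos30.8° = 1.979 m; N'_5 = 158·cos30.8° − 36·1.979 = 64.5; c'Δl = 16.43; W sinα = 80.9
Slice 6: Δl = 1.8/cos40.1° = 2.353 m; N'_6 = 125·cos40.1° − 4·2.353 = 86.2; c'Δl = 19.53; W sinα = 80.5
Slice 7: Δl = 2.1/cos52.3° = 3.434 m; N'_7 = 64·cos52.3° − 7·3.434 = 15.1; c'Δl = 28.50; W sinα = 50.6
Σc'Δl = 150.5 kN/m; ΣN' = 659.7 kN/m; ΣW sinα = 325.8 kN/m
Resisting = 150.5 + 659.7·tan35.9° = 150.5 + 477.5 = 628.0 kN/m
FS = 628.0 / 325.8 = 1.928

FS = 1.93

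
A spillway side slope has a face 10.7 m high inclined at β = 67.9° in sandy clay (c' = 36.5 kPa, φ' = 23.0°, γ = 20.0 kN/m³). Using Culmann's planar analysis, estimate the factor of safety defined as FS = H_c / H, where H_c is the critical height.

H_c = (4c'/γ) · sinβ cosφ' / [1 − cos(β − φ')]
    = (4·36.5/20.0) · sin67.9°·cos23.0° / [1 − cos44.9°]
    = 7.300 · 0.8529 / 0.2917 = 21.35 m
FS = H_c / H = 21.35 / 10.7 = 1.995

FS = 2.00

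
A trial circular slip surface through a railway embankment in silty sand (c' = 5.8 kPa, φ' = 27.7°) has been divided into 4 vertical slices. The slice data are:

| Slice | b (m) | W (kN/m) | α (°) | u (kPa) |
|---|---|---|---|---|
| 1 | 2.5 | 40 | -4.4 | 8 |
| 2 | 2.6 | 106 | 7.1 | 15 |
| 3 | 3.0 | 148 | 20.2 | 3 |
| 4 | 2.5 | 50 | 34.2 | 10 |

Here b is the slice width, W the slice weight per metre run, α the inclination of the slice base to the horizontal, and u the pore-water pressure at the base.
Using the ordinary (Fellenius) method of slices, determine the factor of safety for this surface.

Ordinary method of slices: FS = Σ[c'·Δl_i + (W_i cosα_i − u_i·Δl_i)·tanφ'] / Σ W_i sinα_i, with Δl_i = b_i / cosα_i.
Slice 1: Δl = 2.5/cos(-4.4°) = 2.507 m; N'_1 = 40·cos(-4.4°) − 8·2.507 = 19.8; c'Δl = 14.54; W sinα = -3.1
Slice 2: Δl = 2.6/cos7.1° = 2.620 m; N'_2 = 106·cos7.1° − 15·2.620 = 65.9; c'Δl = 15.20; W sinα = 13.1
Slice 3: Δl = 3.0/cos20.2° = 3.197 m; N'_3 = 148·cos20.2° − 3·3.197 = 129.3; c'Δl = 18.54; W sinα = 51.1
Slice 4: Δl = 2.5/cos34.2° = 3.023 m; N'_4 = 50·cos34.2° − 10·3.023 = 11.1; c'Δl = 17.53; W sinα = 28.1
Σc'Δl = 65.8 kN/m; ΣN' = 226.1 kN/m; ΣW sinα = 89.2 kN/m
Resisting = 65.8 + 226.1·tan27.7° = 65.8 + 118.7 = 184.5 kN/m
FS = 184.5 / 89.2 = 2.068

FS = 2.07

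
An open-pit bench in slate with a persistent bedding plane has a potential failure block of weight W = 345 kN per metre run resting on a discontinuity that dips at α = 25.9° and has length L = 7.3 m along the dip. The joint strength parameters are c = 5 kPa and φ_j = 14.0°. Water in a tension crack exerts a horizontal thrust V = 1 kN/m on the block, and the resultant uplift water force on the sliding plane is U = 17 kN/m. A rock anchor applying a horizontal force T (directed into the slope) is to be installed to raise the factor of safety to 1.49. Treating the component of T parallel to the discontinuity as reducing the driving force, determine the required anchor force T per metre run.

Resolving forces along and normal to the sliding plane, with the horizontal anchor force T adding T·sinα to the effective normal force and T·cosα acting up the plane against the driving force:
FS = [cL + (W cosα − U − V sinα + T sinα) tanφ_j] / [W sinα + V cosα − T cosα]
Without the anchor: N' = 292.9 kN/m, driving T_d = 151.6 kN/m, resisting R = 5·7.3 + 292.9·tan14.0° = 109.5 kN/m, FS = 0.72.
Setting FS = 1.49 and solving for T:
1.49·(151.6 − T cos25.9°) = 109.5 + T sin25.9°·tan14.0°
T·(sin25.9°·tan14.0° + 1.49·cos25.9°) = 1.49·151.6 − 109.5
T·(0.4368·0.2493 + 1.49·0.8996) = 225.9 − 109.5 = 116.3
T·1.4492 = 116.3
T = 80.3 kN/m

T = 80 kN/m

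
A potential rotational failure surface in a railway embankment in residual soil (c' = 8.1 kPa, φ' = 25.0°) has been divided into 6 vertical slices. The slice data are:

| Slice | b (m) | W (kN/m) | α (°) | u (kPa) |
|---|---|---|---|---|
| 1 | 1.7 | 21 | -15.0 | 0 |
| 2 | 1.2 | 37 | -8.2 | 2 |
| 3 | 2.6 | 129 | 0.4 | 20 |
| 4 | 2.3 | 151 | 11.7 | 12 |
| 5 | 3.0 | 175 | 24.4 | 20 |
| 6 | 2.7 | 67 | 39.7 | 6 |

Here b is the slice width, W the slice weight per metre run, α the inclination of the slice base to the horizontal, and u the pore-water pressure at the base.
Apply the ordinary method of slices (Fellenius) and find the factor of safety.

Ordinary method of slices: FS = Σ[c'·Δl_i + (W_i cosα_i − u_i·Δl_i)·tanφ'] / Σ W_i sinα_i, with Δl_i = b_i / cosα_i.
Slice 1: Δl = 1.7/cos(-15.0°) = 1.760 m; N'_1 = 21·cos(-15.0°) − 0·1.760 = 20.3; c'Δl = 14.26; W sinα = -5.4
Slice 2: Δl = 1.2/cos(-8.2°) = 1.212 m; N'_2 = 37·cos(-8.2°) − 2·1.212 = 34.2; c'Δl = 9.82; W sinα = -5.3
Slice 3: Δl = 2.6/cos0.4° = 2.600 m; N'_3 = 129·cos0.4° − 20·2.600 = 77.0; c'Δl = 21.06; W sinα = 0.9
Slice 4: Δl = 2.3/cos11.7° = 2.349 m; N'_4 = 151·cos11.7° − 12·2.349 = 119.7; c'Δl = 19.03; W sinα = 30.6
Slice 5: Δl = 3.0/cos24.4° = 3.294 m; N'_5 = 175·cos24.4° − 20·3.294 = 93.5; c'Δl = 26.68; W sinα = 72.3
Slice 6: Δl = 2.7/cos39.7° = 3.509 m; N'_6 = 67·cos39.7° − 6·3.509 = 30.5; c'Δl = 28.42; W sinα = 42.8
Σc'Δl = 119.3 kN/m; ΣN' = 375.1 kN/m; ΣW sinα = 135.9 kN/m
Resisting = 119.3 + 375.1·tan25.0° = 119.3 + 174.9 = 294.2 kN/m
FS = 294.2 / 135.9 = 2.165

FS = 2.16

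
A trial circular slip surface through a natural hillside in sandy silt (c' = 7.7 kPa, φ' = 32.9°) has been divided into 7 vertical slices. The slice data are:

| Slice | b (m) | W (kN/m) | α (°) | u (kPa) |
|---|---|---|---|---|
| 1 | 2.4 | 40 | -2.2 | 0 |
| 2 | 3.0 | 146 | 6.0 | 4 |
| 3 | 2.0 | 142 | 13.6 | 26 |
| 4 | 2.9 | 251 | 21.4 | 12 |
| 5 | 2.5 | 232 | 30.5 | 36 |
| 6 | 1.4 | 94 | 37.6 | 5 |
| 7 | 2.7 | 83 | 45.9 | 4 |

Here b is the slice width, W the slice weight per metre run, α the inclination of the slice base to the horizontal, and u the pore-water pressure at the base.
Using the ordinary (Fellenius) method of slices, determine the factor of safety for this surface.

Ordinary method of slices: FS = Σ[c'·Δl_i + (W_i cosα_i − u_i·Δl_i)·tanφ'] / Σ W_i sinα_i, with Δl_i = b_i / cosα_i.
Slice 1: Δl = 2.4/cos(-2.2°) = 2.402 m; N'_1 = 40·cos(-2.2°) − 0·2.402 = 40.0; c'Δl = 18.49; W sinα = -1.5
Slice 2: Δl = 3.0/cos6.0° = 3.017 m; N'_2 = 146·cos6.0° − 4·3.017 = 133.1; c'Δl = 23.23; W sinα = 15.3
Slice 3: Δl = 2.0/cos13.6° = 2.058 m; N'_3 = 142·cos13.6° − 26·2.058 = 84.5; c'Δl = 15.84; W sinα = 33.4
Slice 4: Δl = 2.9/cos21.4° = 3.115 m; N'_4 = 251·cos21.4° − 12·3.115 = 196.3; c'Δl = 23.98; W sinα = 91.6
Slice 5: Δl = 2.5/cos30.5° = 2.901 m; N'_5 = 232·cos30.5° − 36·2.901 = 95.4; c'Δl = 22.34; W sinα = 117.7
Slice 6: Δl = 1.4/cos37.6° = 1.767 m; N'_6 = 94·cos37.6° − 5·1.767 = 65.6; c'Δl = 13.61; W sinα = 57.4
Slice 7: Δl = 2.7/cos45.9° = 3.880 m; N'_7 = 83·cos45.9° − 4·3.880 = 42.2; c'Δl = 29.87; W sinα = 59.6
Σc'Δl = 147.4 kN/m; ΣN' = 657.3 kN/m; ΣW sinα = 373.4 kN/m
Resisting = 147.4 + 657.3·tan32.9° = 147.4 + 425.2 = 572.6 kN/m
FS = 572.6 / 373.4 = 1.533

FS = 1.53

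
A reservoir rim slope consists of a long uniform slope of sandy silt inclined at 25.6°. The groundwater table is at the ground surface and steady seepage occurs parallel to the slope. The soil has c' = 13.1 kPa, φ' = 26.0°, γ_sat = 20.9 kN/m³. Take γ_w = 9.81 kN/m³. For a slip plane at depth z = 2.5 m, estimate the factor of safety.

With seepage parallel to the slope and the water table at the surface, the effective normal stress on the slip plane uses the buoyant unit weight γ' = γ_sat − γ_w while the driving shear stress uses γ_sat:
FS = [c' + γ' z cos²β tanφ'] / [γ_sat z sinβ cosβ]
γ' = 20.9 − 9.81 = 11.09 kN/m³
Numerator = 13.1 + 11.09·2.5·cos²25.6°·tan26.0° = 13.1 + 11.09·2.5·0.8133·0.4877 = 24.098 kPa
Denominator = 20.9·2.5·sin25.6°·cos25.6° = 20.9·2.5·0.4321·0.9018 = 20.360 kPa
FS = 24.098 / 20.360 = 1.184

FS = 1.18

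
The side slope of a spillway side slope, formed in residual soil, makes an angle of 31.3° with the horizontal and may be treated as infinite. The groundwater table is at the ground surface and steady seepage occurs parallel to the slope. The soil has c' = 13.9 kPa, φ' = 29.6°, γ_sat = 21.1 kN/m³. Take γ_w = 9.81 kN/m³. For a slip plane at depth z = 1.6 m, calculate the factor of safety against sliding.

FS = 1.43

With seepage parallel to the slope and the water table at the surface, the effective normal stress on the slip plane uses the buoyant unit weight γ' = γ_sat − γ_w while the driving shear stress uses γ_sat:
FS = [c' + γ' z cos²β tanφ'] / [γ_sat z sinβ cosβ]
γ' = 21.1 − 9.81 = 11.29 kN/m³
Numerator = 13.9 + 11.29·1.6·cos²31.3°·tan29.6° = 13.9 + 11.29·1.6·0.7301·0.5681 = 21.392 kPa
Denominator = 21.1·1.6·sin31.3°·cos31.3° = 21.1·1.6·0.5195·0.8545 = 14.986 kPa
FS = 21.392 / 14.986 = 1.427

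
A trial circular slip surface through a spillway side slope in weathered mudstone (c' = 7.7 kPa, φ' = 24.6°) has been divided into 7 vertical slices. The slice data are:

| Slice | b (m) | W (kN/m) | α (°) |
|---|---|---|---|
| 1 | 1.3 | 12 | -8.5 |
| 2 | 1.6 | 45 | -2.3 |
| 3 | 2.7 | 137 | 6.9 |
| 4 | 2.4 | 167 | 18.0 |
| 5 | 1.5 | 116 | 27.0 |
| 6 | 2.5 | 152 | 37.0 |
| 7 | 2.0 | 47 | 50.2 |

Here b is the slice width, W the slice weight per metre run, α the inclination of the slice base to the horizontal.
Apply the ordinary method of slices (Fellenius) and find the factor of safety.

FS = 1.64

Ordinary method of slices: FS = Σ[c'·Δl_i + (W_i cosα_i)·tanφ'] / Σ W_i sinα_i, with Δl_i = b_i / cosα_i.
Slice 1: Δl = 1.3/cos(-8.5°) = 1.314 m; N'_1 = 12·cos(-8.5°) = 11.9; c'Δl = 10.12; W sinα = -1.8
Slice 2: Δl = 1.6/cos(-2.3°) = 1.601 m; N'_2 = 45·cos(-2.3°) = 45.0; c'Δl = 12.33; W sinα = -1.8
Slice 3: Δl = 2.7/cos6.9° = 2.720 m; N'_3 = 137·cos6.9° = 136.0; c'Δl = 20.94; W sinα = 16.5
Slice 4: Δl = 2.4/cos18.0° = 2.524 m; N'_4 = 167·cos18.0° = 158.8; c'Δl = 19.43; W sinα = 51.6
Slice 5: Δl = 1.5/cos27.0° = 1.683 m; N'_5 = 116·cos27.0° = 103.4; c'Δl = 12.96; W sinα = 52.7
Slice 6: Δl = 2.5/cos37.0° = 3.130 m; N'_6 = 152·cos37.0° = 121.4; c'Δl = 24.10; W sinα = 91.5
Slice 7: Δl = 2.0/cos50.2° = 3.124 m; N'_7 = 47·cos50.2° = 30.1; c'Δl = 24.06; W sinα = 36.1
Σc'Δl = 123.9 kN/m; ΣN' = 606.5 kN/m; ΣW sinα = 244.7 kN/m
Resisting = 123.9 + 606.5·tan24.6° = 123.9 + 277.7 = 401.6 kN/m
FS = 401.6 / 244.7 = 1.641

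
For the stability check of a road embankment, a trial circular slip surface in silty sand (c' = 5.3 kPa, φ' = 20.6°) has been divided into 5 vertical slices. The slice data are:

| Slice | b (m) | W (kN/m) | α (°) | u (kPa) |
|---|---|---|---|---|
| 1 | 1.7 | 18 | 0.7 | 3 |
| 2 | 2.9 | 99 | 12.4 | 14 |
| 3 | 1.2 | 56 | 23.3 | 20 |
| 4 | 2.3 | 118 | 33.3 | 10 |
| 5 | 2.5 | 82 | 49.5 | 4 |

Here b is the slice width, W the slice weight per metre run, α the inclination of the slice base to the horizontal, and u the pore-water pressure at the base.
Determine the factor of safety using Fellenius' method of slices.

Ordinary method of slices: FS = Σ[c'·Δl_i + (W_i cosα_i − u_i·Δl_i)·tanφ'] / Σ W_i sinα_i, with Δl_i = b_i / cosα_i.
Slice 1: Δl = 1.7/cos0.7° = 1.700 m; N'_1 = 18·cos0.7° − 3·1.700 = 12.9; c'Δl = 9.01; W sinα = 0.2
Slice 2: Δl = 2.9/cos12.4° = 2.969 m; N'_2 = 99·cos12.4° − 14·2.969 = 55.1; c'Δl = 15.74; W sinα = 21.3
Slice 3: Δl = 1.2/cos23.3° = 1.307 m; N'_3 = 56·cos23.3° − 20·1.307 = 25.3; c'Δl = 6.92; W sinα = 22.2
Slice 4: Δl = 2.3/cos33.3° = 2.752 m; N'_4 = 118·cos33.3° − 10·2.752 = 71.1; c'Δl = 14.58; W sinα = 64.8
Slice 5: Δl = 2.5/cos49.5° = 3.849 m; N'_5 = 82·cos49.5° − 4·3.849 = 37.9; c'Δl = 20.40; W sinα = 62.4
Σc'Δl = 66.7 kN/m; ΣN' = 202.3 kN/m; ΣW sinα = 170.8 kN/m
Resisting = 66.7 + 202.3·tan20.6° = 66.7 + 76.0 = 142.7 kN/m
FS = 142.7 / 170.8 = 0.836

FS = 0.84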